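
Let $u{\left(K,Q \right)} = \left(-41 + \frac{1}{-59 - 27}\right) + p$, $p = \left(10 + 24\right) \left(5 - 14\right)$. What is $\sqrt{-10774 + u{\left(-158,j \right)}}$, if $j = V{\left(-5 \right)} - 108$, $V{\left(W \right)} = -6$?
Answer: $\frac{i \sqrt{82251002}}{86} \approx 105.46 i$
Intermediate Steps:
$p = -306$ ($p = 34 \left(-9\right) = -306$)
$j = -114$ ($j = -6 - 108 = -114$)
$u{\left(K,Q \right)} = - \frac{29843}{86}$ ($u{\left(K,Q \right)} = \left(-41 + \frac{1}{-59 - 27}\right) - 306 = \left(-41 + \frac{1}{-86}\right) - 306 = \left(-41 - \frac{1}{86}\right) - 306 = - \frac{3527}{86} - 306 = - \frac{29843}{86}$)
$\sqrt{-10774 + u{\left(-158,j \right)}} = \sqrt{-10774 - \frac{29843}{86}} = \sqrt{- \frac{956407}{86}} = \frac{i \sqrt{82251002}}{86}$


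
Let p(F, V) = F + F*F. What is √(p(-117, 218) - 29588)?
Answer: 4*I*√1001 ≈ 126.55*I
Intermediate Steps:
p(F, V) = F + F²
√(p(-117, 218) - 29588) = √(-117*(1 - 117) - 29588) = √(-117*(-116) - 29588) = √(13572 - 29588) = √(-16016) = 4*I*√1001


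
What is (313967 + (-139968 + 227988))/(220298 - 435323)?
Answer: -401987/215025 ≈ -1.8695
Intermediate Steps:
(313967 + (-139968 + 227988))/(220298 - 435323) = (313967 + 88020)/(-215025) = 401987*(-1/215025) = -401987/215025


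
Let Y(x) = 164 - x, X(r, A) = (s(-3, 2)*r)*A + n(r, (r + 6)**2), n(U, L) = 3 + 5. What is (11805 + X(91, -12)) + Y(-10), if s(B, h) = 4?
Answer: 7619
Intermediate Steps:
n(U, L) = 8
X(r, A) = 8 + 4*A*r (X(r, A) = (4*r)*A + 8 = 4*A*r + 8 = 8 + 4*A*r)
(11805 + X(91, -12)) + Y(-10) = (11805 + (8 + 4*(-12)*91)) + (164 - 1*(-10)) = (11805 + (8 - 4368)) + (164 + 10) = (11805 - 4360) + 174 = 7445 + 174 = 7619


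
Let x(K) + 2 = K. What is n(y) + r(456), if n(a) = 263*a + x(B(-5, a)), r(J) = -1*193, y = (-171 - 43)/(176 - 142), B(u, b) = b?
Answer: -31563/17 ≈ -1856.6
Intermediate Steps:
y = -107/17 (y = -214/34 = -214*1/34 = -107/17 ≈ -6.2941)
x(K) = -2 + K
r(J) = -193
n(a) = -2 + 264*a (n(a) = 263*a + (-2 + a) = -2 + 264*a)
n(y) + r(456) = (-2 + 264*(-107/17)) - 193 = (-2 - 28248/17) - 193 = -28282/17 - 193 = -31563/17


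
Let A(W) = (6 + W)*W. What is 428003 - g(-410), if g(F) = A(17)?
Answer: 427612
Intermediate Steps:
A(W) = W*(6 + W)
g(F) = 391 (g(F) = 17*(6 + 17) = 17*23 = 391)
428003 - g(-410) = 428003 - 1*391 = 428003 - 391 = 427612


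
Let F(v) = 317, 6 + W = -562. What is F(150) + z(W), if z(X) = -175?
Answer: 142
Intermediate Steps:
W = -568 (W = -6 - 562 = -568)
F(150) + z(W) = 317 - 175 = 142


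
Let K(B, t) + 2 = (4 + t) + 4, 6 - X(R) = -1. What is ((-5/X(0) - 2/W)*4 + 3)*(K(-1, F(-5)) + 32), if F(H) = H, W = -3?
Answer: 649/7 ≈ 92.714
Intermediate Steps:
X(R) = 7 (X(R) = 6 - 1*(-1) = 6 + 1 = 7)
K(B, t) = 6 + t (K(B, t) = -2 + ((4 + t) + 4) = -2 + (8 + t) = 6 + t)
((-5/X(0) - 2/W)*4 + 3)*(K(-1, F(-5)) + 32) = ((-5/7 - 2/(-3))*4 + 3)*((6 - 5) + 32) = ((-5*⅐ - 2*(-⅓))*4 + 3)*(1 + 32) = ((-5/7 + ⅔)*4 + 3)*33 = (-1/21*4 + 3)*33 = (-4/21 + 3)*33 = (59/21)*33 = 649/7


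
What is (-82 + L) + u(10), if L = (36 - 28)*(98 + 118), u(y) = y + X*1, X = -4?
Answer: 1652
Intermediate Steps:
u(y) = -4 + y (u(y) = y - 4*1 = y - 4 = -4 + y)
L = 1728 (L = 8*216 = 1728)
(-82 + L) + u(10) = (-82 + 1728) + (-4 + 10) = 1646 + 6 = 1652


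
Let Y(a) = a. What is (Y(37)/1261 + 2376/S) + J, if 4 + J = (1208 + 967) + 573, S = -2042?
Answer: 3531387573/1287481 ≈ 2742.9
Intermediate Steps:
J = 2744 (J = -4 + ((1208 + 967) + 573) = -4 + (2175 + 573) = -4 + 2748 = 2744)
(Y(37)/1261 + 2376/S) + J = (37/1261 + 2376/(-2042)) + 2744 = (37*(1/1261) + 2376*(-1/2042)) + 2744 = (37/1261 - 1188/1021) + 2744 = -1460291/1287481 + 2744 = 3531387573/1287481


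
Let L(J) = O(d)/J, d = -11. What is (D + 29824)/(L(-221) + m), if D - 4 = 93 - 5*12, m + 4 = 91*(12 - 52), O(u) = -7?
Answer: -6599281/805317 ≈ -8.1946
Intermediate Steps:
L(J) = -7/J
m = -3644 (m = -4 + 91*(12 - 52) = -4 + 91*(-40) = -4 - 3640 = -3644)
D = 37 (D = 4 + (93 - 5*12) = 4 + (93 - 60) = 4 + 33 = 37)
(D + 29824)/(L(-221) + m) = (37 + 29824)/(-7/(-221) - 3644) = 29861/(-7*(-1/221) - 3644) = 29861/(7/221 - 3644) = 29861/(-805317/221) = 29861*(-221/805317) = -6599281/805317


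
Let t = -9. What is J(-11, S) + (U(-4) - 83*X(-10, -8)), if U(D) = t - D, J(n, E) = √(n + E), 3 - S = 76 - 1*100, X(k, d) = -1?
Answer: 82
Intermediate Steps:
S = 27 (S = 3 - (76 - 1*100) = 3 - (76 - 100) = 3 - 1*(-24) = 3 + 24 = 27)
J(n, E) = √(E + n)
U(D) = -9 - D
J(-11, S) + (U(-4) - 83*X(-10, -8)) = √(27 - 11) + ((-9 - 1*(-4)) - 83*(-1)) = √16 + ((-9 + 4) + 83) = 4 + (-5 + 83) = 4 + 78 = 82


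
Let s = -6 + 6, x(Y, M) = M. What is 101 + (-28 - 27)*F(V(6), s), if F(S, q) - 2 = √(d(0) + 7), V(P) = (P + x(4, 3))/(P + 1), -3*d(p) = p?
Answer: -9 - 55*√7 ≈ -154.52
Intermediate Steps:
d(p) = -p/3
s = 0
V(P) = (3 + P)/(1 + P) (V(P) = (P + 3)/(P + 1) = (3 + P)/(1 + P))
F(S, q) = 2 + √7 (F(S, q) = 2 + √(-⅓*0 + 7) = 2 + √(0 + 7) = 2 + √7)
101 + (-28 - 27)*F(V(6), s) = 101 + (-28 - 27)*(2 + √7) = 101 - 55*(2 + √7) = 101 + (-110 - 55*√7) = -9 - 55*√7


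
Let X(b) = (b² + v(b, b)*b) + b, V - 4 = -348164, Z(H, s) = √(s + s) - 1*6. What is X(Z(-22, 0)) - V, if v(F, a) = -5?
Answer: 348220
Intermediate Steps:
Z(H, s) = -6 + √2*√s (Z(H, s) = √(2*s) - 6 = √2*√s - 6 = -6 + √2*√s)
V = -348160 (V = 4 - 348164 = -348160)
X(b) = b² - 4*b (X(b) = (b² - 5*b) + b = b² - 4*b)
X(Z(-22, 0)) - V = (-6 + √2*√0)*(-4 + (-6 + √2*√0)) - 1*(-348160) = (-6 + √2*0)*(-4 + (-6 + √2*0)) + 348160 = (-6 + 0)*(-4 + (-6 + 0)) + 348160 = -6*(-4 - 6) + 348160 = -6*(-10) + 348160 = 60 + 348160 = 348220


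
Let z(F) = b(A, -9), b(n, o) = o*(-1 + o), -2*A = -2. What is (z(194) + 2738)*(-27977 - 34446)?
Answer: -176532244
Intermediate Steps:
A = 1 (A = -1/2*(-2) = 1)
z(F) = 90 (z(F) = -9*(-1 - 9) = -9*(-10) = 90)
(z(194) + 2738)*(-27977 - 34446) = (90 + 2738)*(-27977 - 34446) = 2828*(-62423) = -176532244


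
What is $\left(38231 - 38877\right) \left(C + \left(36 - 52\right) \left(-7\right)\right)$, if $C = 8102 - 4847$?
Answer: $-2175082$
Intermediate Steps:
$C = 3255$ ($C = 8102 - 4847 = 3255$)
$\left(38231 - 38877\right) \left(C + \left(36 - 52\right) \left(-7\right)\right) = \left(38231 - 38877\right) \left(3255 + \left(36 - 52\right) \left(-7\right)\right) = - 646 \left(3255 - -112\right) = - 646 \left(3255 + 112\right) = \left(-646\right) 3367 = -2175082$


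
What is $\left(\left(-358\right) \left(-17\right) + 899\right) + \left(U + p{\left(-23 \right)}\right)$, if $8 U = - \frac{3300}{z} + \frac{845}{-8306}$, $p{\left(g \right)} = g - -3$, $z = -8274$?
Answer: $\frac{638218834325}{91631792} \approx 6965.0$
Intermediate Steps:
$p{\left(g \right)} = 3 + g$ ($p{\left(g \right)} = g + 3 = 3 + g$)
$U = \frac{3403045}{91631792}$ ($U = \frac{- \frac{3300}{-8274} + \frac{845}{-8306}}{8} = \frac{\left(-3300\right) \left(- \frac{1}{8274}\right) + 845 \left(- \frac{1}{8306}\right)}{8} = \frac{\frac{550}{1379} - \frac{845}{8306}}{8} = \frac{1}{8} \cdot \frac{3403045}{11453974} = \frac{3403045}{91631792} \approx 0.037138$)
$\left(\left(-358\right) \left(-17\right) + 899\right) + \left(U + p{\left(-23 \right)}\right) = \left(\left(-358\right) \left(-17\right) + 899\right) + \left(\frac{3403045}{91631792} + \left(3 - 23\right)\right) = \left(6086 + 899\right) + \left(\frac{3403045}{91631792} - 20\right) = 6985 - \frac{1829232795}{91631792} = \frac{638218834325}{91631792}$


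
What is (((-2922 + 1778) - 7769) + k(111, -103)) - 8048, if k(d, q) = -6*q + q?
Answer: -16446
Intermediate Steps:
k(d, q) = -5*q
(((-2922 + 1778) - 7769) + k(111, -103)) - 8048 = (((-2922 + 1778) - 7769) - 5*(-103)) - 8048 = ((-1144 - 7769) + 515) - 8048 = (-8913 + 515) - 8048 = -8398 - 8048 = -16446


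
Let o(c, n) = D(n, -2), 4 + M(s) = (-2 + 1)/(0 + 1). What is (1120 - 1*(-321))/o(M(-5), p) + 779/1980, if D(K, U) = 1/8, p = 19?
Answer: 22826219/1980 ≈ 11528.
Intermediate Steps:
D(K, U) = ⅛
M(s) = -5 (M(s) = -4 + (-2 + 1)/(0 + 1) = -4 - 1/1 = -4 - 1*1 = -4 - 1 = -5)
o(c, n) = ⅛
(1120 - 1*(-321))/o(M(-5), p) + 779/1980 = (1120 - 1*(-321))/(⅛) + 779/1980 = (1120 + 321)*8 + 779*(1/1980) = 1441*8 + 779/1980 = 11528 + 779/1980 = 22826219/1980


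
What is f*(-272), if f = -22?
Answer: 5984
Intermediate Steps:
f*(-272) = -22*(-272) = 5984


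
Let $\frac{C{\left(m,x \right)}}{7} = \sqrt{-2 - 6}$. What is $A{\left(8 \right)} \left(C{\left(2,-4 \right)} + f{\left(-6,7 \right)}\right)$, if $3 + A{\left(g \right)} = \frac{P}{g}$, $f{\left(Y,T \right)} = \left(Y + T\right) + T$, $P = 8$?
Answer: $-16 - 28 i \sqrt{2} \approx -16.0 - 39.598 i$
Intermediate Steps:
$C{\left(m,x \right)} = 14 i \sqrt{2}$ ($C{\left(m,x \right)} = 7 \sqrt{-2 - 6} = 7 \sqrt{-8} = 7 \cdot 2 i \sqrt{2} = 14 i \sqrt{2}$)
$f{\left(Y,T \right)} = Y + 2 T$ ($f{\left(Y,T \right)} = \left(T + Y\right) + T = Y + 2 T$)
$A{\left(g \right)} = -3 + \frac{8}{g}$
$A{\left(8 \right)} \left(C{\left(2,-4 \right)} + f{\left(-6,7 \right)}\right) = \left(-3 + \frac{8}{8}\right) \left(14 i \sqrt{2} + \left(-6 + 2 \cdot 7\right)\right) = \left(-3 + 8 \cdot \frac{1}{8}\right) \left(14 i \sqrt{2} + \left(-6 + 14\right)\right) = \left(-3 + 1\right) \left(14 i \sqrt{2} + 8\right) = - 2 \left(8 + 14 i \sqrt{2}\right) = -16 - 28 i \sqrt{2}$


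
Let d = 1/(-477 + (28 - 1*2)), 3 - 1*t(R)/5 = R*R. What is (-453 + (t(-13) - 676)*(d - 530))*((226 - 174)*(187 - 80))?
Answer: 2001795795012/451 ≈ 4.4386e+9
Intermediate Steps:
t(R) = 15 - 5*R² (t(R) = 15 - 5*R*R = 15 - 5*R²)
d = -1/451 (d = 1/(-477 + (28 - 2)) = 1/(-477 + 26) = 1/(-451) = -1/451 ≈ -0.0022173)
(-453 + (t(-13) - 676)*(d - 530))*((226 - 174)*(187 - 80)) = (-453 + ((15 - 5*(-13)²) - 676)*(-1/451 - 530))*((226 - 174)*(187 - 80)) = (-453 + ((15 - 5*169) - 676)*(-239031/451))*(52*107) = (-453 + ((15 - 845) - 676)*(-239031/451))*5564 = (-453 + (-830 - 676)*(-239031/451))*5564 = (-453 - 1506*(-239031/451))*5564 = (-453 + 359980686/451)*5564 = (359776383/451)*5564 = 2001795795012/451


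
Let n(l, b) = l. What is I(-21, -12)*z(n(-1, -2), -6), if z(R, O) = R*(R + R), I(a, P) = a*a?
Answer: 882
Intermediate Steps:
I(a, P) = a**2
z(R, O) = 2*R**2 (z(R, O) = R*(2*R) = 2*R**2)
I(-21, -12)*z(n(-1, -2), -6) = (-21)**2*(2*(-1)**2) = 441*(2*1) = 441*2 = 882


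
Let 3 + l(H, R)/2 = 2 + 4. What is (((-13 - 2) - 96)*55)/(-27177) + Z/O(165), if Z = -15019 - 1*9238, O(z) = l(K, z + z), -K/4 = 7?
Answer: -219731953/54354 ≈ -4042.6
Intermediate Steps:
K = -28 (K = -4*7 = -28)
l(H, R) = 6 (l(H, R) = -6 + 2*(2 + 4) = -6 + 2*6 = -6 + 12 = 6)
O(z) = 6
Z = -24257 (Z = -15019 - 9238 = -24257)
(((-13 - 2) - 96)*55)/(-27177) + Z/O(165) = (((-13 - 2) - 96)*55)/(-27177) - 24257/6 = ((-15 - 96)*55)*(-1/27177) - 24257*⅙ = -111*55*(-1/27177) - 24257/6 = -6105*(-1/27177) - 24257/6 = 2035/9059 - 24257/6 = -219731953/54354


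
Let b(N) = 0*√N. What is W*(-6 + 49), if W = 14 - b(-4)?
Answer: 602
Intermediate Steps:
b(N) = 0
W = 14 (W = 14 - 1*0 = 14 + 0 = 14)
W*(-6 + 49) = 14*(-6 + 49) = 14*43 = 602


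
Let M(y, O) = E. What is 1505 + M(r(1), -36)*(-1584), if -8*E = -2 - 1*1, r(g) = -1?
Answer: 911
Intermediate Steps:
E = 3/8 (E = -(-2 - 1*1)/8 = -(-2 - 1)/8 = -1/8*(-3) = 3/8 ≈ 0.37500)
M(y, O) = 3/8
1505 + M(r(1), -36)*(-1584) = 1505 + (3/8)*(-1584) = 1505 - 594 = 911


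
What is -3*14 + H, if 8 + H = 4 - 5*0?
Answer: -46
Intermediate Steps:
H = -4 (H = -8 + (4 - 5*0) = -8 + (4 + 0) = -8 + 4 = -4)
-3*14 + H = -3*14 - 4 = -42 - 4 = -46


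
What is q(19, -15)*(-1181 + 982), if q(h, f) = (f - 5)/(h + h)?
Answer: 1990/19 ≈ 104.74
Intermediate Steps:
q(h, f) = (-5 + f)/(2*h) (q(h, f) = (-5 + f)/((2*h)) = (-5 + f)*(1/(2*h)) = (-5 + f)/(2*h))
q(19, -15)*(-1181 + 982) = ((½)*(-5 - 15)/19)*(-1181 + 982) = ((½)*(1/19)*(-20))*(-199) = -10/19*(-199) = 1990/19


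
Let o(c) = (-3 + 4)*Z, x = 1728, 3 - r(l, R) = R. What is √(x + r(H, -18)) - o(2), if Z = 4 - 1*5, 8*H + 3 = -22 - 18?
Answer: 1 + √1749 ≈ 42.821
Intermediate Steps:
H = -43/8 (H = -3/8 + (-22 - 18)/8 = -3/8 + (⅛)*(-40) = -3/8 - 5 = -43/8 ≈ -5.3750)
r(l, R) = 3 - R
Z = -1 (Z = 4 - 5 = -1)
o(c) = -1 (o(c) = (-3 + 4)*(-1) = 1*(-1) = -1)
√(x + r(H, -18)) - o(2) = √(1728 + (3 - 1*(-18))) - 1*(-1) = √(1728 + (3 + 18)) + 1 = √(1728 + 21) + 1 = √1749 + 1 = 1 + √1749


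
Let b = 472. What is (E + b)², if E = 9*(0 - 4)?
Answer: 190096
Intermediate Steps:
E = -36 (E = 9*(-4) = -36)
(E + b)² = (-36 + 472)² = 436² = 190096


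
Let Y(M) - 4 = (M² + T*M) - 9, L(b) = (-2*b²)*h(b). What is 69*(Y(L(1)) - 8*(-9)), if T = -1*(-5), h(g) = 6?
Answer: 10419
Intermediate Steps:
T = 5
L(b) = -12*b² (L(b) = -2*b²*6 = -12*b²)
Y(M) = -5 + M² + 5*M (Y(M) = 4 + ((M² + 5*M) - 9) = 4 + (-9 + M² + 5*M) = -5 + M² + 5*M)
69*(Y(L(1)) - 8*(-9)) = 69*((-5 + (-12*1²)² + 5*(-12*1²)) - 8*(-9)) = 69*((-5 + (-12*1)² + 5*(-12*1)) + 72) = 69*((-5 + (-12)² + 5*(-12)) + 72) = 69*((-5 + 144 - 60) + 72) = 69*(79 + 72) = 69*151 = 10419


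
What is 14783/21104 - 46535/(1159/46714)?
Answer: -45876617599463/24459536 ≈ -1.8756e+6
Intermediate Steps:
14783/21104 - 46535/(1159/46714) = 14783*(1/21104) - 46535/(1159*(1/46714)) = 14783/21104 - 46535/1159/46714 = 14783/21104 - 46535*46714/1159 = 14783/21104 - 2173835990/1159 = -45876617599463/24459536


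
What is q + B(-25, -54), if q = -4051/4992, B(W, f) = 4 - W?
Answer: 140717/4992 ≈ 28.189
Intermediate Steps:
q = -4051/4992 (q = -4051*1/4992 = -4051/4992 ≈ -0.81150)
q + B(-25, -54) = -4051/4992 + (4 - 1*(-25)) = -4051/4992 + (4 + 25) = -4051/4992 + 29 = 140717/4992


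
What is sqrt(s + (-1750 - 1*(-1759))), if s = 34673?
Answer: sqrt(34682) ≈ 186.23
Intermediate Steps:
sqrt(s + (-1750 - 1*(-1759))) = sqrt(34673 + (-1750 - 1*(-1759))) = sqrt(34673 + (-1750 + 1759)) = sqrt(34673 + 9) = sqrt(34682)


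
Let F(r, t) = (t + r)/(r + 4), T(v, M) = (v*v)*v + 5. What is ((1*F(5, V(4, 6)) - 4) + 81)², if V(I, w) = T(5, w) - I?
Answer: 678976/81 ≈ 8382.4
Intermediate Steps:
T(v, M) = 5 + v³ (T(v, M) = v²*v + 5 = v³ + 5 = 5 + v³)
V(I, w) = 130 - I (V(I, w) = (5 + 5³) - I = (5 + 125) - I = 130 - I)
F(r, t) = (r + t)/(4 + r)
((1*F(5, V(4, 6)) - 4) + 81)² = ((1*((5 + (130 - 1*4))/(4 + 5)) - 4) + 81)² = ((1*((5 + (130 - 4))/9) - 4) + 81)² = ((1*((5 + 126)/9) - 4) + 81)² = ((1*((⅑)*131) - 4) + 81)² = ((1*(131/9) - 4) + 81)² = ((131/9 - 4) + 81)² = (95/9 + 81)² = (824/9)² = 678976/81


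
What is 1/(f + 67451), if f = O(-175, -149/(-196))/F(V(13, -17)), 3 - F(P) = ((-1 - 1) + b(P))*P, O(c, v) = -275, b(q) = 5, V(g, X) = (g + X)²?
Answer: 9/607114 ≈ 1.4824e-5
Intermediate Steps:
V(g, X) = (X + g)²
F(P) = 3 - 3*P (F(P) = 3 - ((-1 - 1) + 5)*P = 3 - (-2 + 5)*P = 3 - 3*P)
f = 55/9 (f = -275/(3 - 3*(-17 + 13)²) = -275/(3 - 3*(-4)²) = -275/(3 - 3*16) = -275/(3 - 48) = -275/(-45) = -275*(-1/45) = 55/9 ≈ 6.1111)
1/(f + 67451) = 1/(55/9 + 67451) = 1/(607114/9) = 9/607114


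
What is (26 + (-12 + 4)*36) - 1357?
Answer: -1619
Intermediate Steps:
(26 + (-12 + 4)*36) - 1357 = (26 - 8*36) - 1357 = (26 - 288) - 1357 = -262 - 1357 = -1619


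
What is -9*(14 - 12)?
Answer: -18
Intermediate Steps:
-9*(14 - 12) = -9*2 = -18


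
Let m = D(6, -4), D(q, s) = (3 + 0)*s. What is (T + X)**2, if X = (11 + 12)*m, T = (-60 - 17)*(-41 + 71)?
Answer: 6687396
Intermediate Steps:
D(q, s) = 3*s
m = -12 (m = 3*(-4) = -12)
T = -2310 (T = -77*30 = -2310)
X = -276 (X = (11 + 12)*(-12) = 23*(-12) = -276)
(T + X)**2 = (-2310 - 276)**2 = (-2586)**2 = 6687396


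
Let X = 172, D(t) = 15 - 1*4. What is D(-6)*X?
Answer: 1892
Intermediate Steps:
D(t) = 11 (D(t) = 15 - 4 = 11)
D(-6)*X = 11*172 = 1892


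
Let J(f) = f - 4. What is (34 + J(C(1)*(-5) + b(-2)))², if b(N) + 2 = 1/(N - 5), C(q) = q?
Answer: 25600/49 ≈ 522.45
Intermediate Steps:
b(N) = -2 + 1/(-5 + N) (b(N) = -2 + 1/(N - 5) = -2 + 1/(-5 + N))
J(f) = -4 + f
(34 + J(C(1)*(-5) + b(-2)))² = (34 + (-4 + (1*(-5) + (11 - 2*(-2))/(-5 - 2))))² = (34 + (-4 + (-5 + (11 + 4)/(-7))))² = (34 + (-4 + (-5 - ⅐*15)))² = (34 + (-4 + (-5 - 15/7)))² = (34 + (-4 - 50/7))² = (34 - 78/7)² = (160/7)² = 25600/49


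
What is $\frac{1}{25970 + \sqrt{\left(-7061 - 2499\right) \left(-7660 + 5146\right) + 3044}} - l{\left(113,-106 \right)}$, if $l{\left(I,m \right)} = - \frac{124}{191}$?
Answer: $\frac{40327529127}{62113583528} - \frac{\sqrt{6009221}}{325202008} \approx 0.64925$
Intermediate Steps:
$l{\left(I,m \right)} = - \frac{124}{191}$ ($l{\left(I,m \right)} = \left(-124\right) \frac{1}{191} = - \frac{124}{191}$)
$\frac{1}{25970 + \sqrt{\left(-7061 - 2499\right) \left(-7660 + 5146\right) + 3044}} - l{\left(113,-106 \right)} = \frac{1}{25970 + \sqrt{\left(-7061 - 2499\right) \left(-7660 + 5146\right) + 3044}} - - \frac{124}{191} = \frac{1}{25970 + \sqrt{\left(-9560\right) \left(-2514\right) + 3044}} + \frac{124}{191} = \frac{1}{25970 + \sqrt{24033840 + 3044}} + \frac{124}{191} = \frac{1}{25970 + \sqrt{24036884}} + \frac{124}{191} = \frac{1}{25970 + 2 \sqrt{6009221}} + \frac{124}{191} = \frac{124}{191} + \frac{1}{25970 + 2 \sqrt{6009221}}$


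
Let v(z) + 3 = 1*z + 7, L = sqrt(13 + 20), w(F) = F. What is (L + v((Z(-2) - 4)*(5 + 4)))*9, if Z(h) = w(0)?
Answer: -288 + 9*sqrt(33) ≈ -236.30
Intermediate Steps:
L = sqrt(33) ≈ 5.7446
Z(h) = 0
v(z) = 4 + z (v(z) = -3 + (1*z + 7) = -3 + (z + 7) = -3 + (7 + z) = 4 + z)
(L + v((Z(-2) - 4)*(5 + 4)))*9 = (sqrt(33) + (4 + (0 - 4)*(5 + 4)))*9 = (sqrt(33) + (4 - 4*9))*9 = (sqrt(33) + (4 - 36))*9 = (sqrt(33) - 32)*9 = (-32 + sqrt(33))*9 = -288 + 9*sqrt(33)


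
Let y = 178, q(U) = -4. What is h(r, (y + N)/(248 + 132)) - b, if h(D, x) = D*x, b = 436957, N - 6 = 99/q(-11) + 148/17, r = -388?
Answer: -2823850057/6460 ≈ -4.3713e+5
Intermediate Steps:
N = -683/68 (N = 6 + (99/(-4) + 148/17) = 6 + (99*(-¼) + 148*(1/17)) = 6 + (-99/4 + 148/17) = 6 - 1091/68 = -683/68 ≈ -10.044)
h(r, (y + N)/(248 + 132)) - b = -388*(178 - 683/68)/(248 + 132) - 1*436957 = -1107837/(17*380) - 436957 = -388*11421/25840 - 436957 = -1107837/6460 - 436957 = -2823850057/6460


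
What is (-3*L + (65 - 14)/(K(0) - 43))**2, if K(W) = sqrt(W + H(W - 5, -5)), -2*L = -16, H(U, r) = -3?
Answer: 9*(5776*sqrt(3) + 130129*I)/(2*(43*sqrt(3) + 923*I)) ≈ 634.24 + 2.4024*I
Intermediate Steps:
L = 8 (L = -1/2*(-16) = 8)
K(W) = sqrt(-3 + W) (K(W) = sqrt(W - 3) = sqrt(-3 + W))
(-3*L + (65 - 14)/(K(0) - 43))**2 = (-3*8 + (65 - 14)/(sqrt(-3 + 0) - 43))**2 = (-24 + 51/(sqrt(-3) - 43))**2 = (-24 + 51/(I*sqrt(3) - 43))**2 = (-24 + 51/(-43 + I*sqrt(3)))**2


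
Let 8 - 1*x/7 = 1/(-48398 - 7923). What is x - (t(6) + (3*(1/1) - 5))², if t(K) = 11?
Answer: -1408018/56321 ≈ -25.000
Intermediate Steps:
x = 3153983/56321 (x = 56 - 7/(-48398 - 7923) = 56 - 7/(-56321) = 56 - 7*(-1/56321) = 56 + 7/56321 = 3153983/56321 ≈ 56.000)
x - (t(6) + (3*(1/1) - 5))² = 3153983/56321 - (11 + (3*(1/1) - 5))² = 3153983/56321 - (11 + (3*(1*1) - 5))² = 3153983/56321 - (11 + (3*1 - 5))² = 3153983/56321 - (11 + (3 - 5))² = 3153983/56321 - (11 - 2)² = 3153983/56321 - 1*9² = 3153983/56321 - 1*81 = 3153983/56321 - 81 = -1408018/56321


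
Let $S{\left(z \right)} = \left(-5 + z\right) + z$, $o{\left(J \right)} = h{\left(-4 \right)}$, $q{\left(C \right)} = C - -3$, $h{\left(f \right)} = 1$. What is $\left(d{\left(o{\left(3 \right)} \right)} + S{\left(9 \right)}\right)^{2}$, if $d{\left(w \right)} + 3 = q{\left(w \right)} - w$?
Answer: $169$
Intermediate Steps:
$q{\left(C \right)} = 3 + C$ ($q{\left(C \right)} = C + 3 = 3 + C$)
$o{\left(J \right)} = 1$
$d{\left(w \right)} = 0$ ($d{\left(w \right)} = -3 + \left(\left(3 + w\right) - w\right) = -3 + 3 = 0$)
$S{\left(z \right)} = -5 + 2 z$
$\left(d{\left(o{\left(3 \right)} \right)} + S{\left(9 \right)}\right)^{2} = \left(0 + \left(-5 + 2 \cdot 9\right)\right)^{2} = \left(0 + \left(-5 + 18\right)\right)^{2} = \left(0 + 13\right)^{2} = 13^{2} = 169$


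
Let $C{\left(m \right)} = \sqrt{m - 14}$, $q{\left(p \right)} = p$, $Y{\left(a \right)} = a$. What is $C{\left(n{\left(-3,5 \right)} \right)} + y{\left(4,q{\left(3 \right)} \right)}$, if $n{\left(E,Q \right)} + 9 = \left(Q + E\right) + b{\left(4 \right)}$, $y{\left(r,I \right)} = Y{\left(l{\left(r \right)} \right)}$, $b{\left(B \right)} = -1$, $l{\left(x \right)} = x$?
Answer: $4 + i \sqrt{22} \approx 4.0 + 4.6904 i$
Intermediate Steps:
$y{\left(r,I \right)} = r$
$n{\left(E,Q \right)} = -10 + E + Q$ ($n{\left(E,Q \right)} = -9 - \left(1 - E - Q\right) = -9 + \left(-1 + E + Q\right) = -10 + E + Q$)
$C{\left(m \right)} = \sqrt{-14 + m}$
$C{\left(n{\left(-3,5 \right)} \right)} + y{\left(4,q{\left(3 \right)} \right)} = \sqrt{-14 - 8} + 4 = \sqrt{-22} + 4 = i \sqrt{22} + 4 = 4 + i \sqrt{22}$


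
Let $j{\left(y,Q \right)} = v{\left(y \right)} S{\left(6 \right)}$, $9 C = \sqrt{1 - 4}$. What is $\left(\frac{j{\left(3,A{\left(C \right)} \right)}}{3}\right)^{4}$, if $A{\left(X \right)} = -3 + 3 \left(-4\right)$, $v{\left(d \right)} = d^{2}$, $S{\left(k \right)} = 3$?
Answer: $6561$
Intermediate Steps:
$C = \frac{i \sqrt{3}}{9}$ ($C = \frac{\sqrt{1 - 4}}{9} = \frac{\sqrt{-3}}{9} = \frac{i \sqrt{3}}{9} \approx 0.19245 i$)
$A{\left(X \right)} = -15$ ($A{\left(X \right)} = -3 - 12 = -15$)
$j{\left(y,Q \right)} = 3 y^{2}$ ($j{\left(y,Q \right)} = y^{2} \cdot 3 = 3 y^{2}$)
$\left(\frac{j{\left(3,A{\left(C \right)} \right)}}{3}\right)^{4} = \left(\frac{3 \cdot 3^{2}}{3}\right)^{4} = \left(3 \cdot 9 \cdot \frac{1}{3}\right)^{4} = \left(27 \cdot \frac{1}{3}\right)^{4} = 9^{4} = 6561$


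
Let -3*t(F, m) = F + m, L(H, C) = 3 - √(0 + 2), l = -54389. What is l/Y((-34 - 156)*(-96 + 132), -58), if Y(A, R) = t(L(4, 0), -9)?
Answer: -489501/17 + 163167*√2/34 ≈ -22007.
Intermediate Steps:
L(H, C) = 3 - √2
t(F, m) = -F/3 - m/3 (t(F, m) = -(F + m)/3 = -F/3 - m/3)
Y(A, R) = 2 + √2/3 (Y(A, R) = -(3 - √2)/3 - ⅓*(-9) = (-1 + √2/3) + 3 = 2 + √2/3)
l/Y((-34 - 156)*(-96 + 132), -58) = -54389/(2 + √2/3)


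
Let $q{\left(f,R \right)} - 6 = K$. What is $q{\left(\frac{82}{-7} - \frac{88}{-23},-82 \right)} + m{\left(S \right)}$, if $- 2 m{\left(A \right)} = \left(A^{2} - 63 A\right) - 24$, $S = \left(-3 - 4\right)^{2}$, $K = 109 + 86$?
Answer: $556$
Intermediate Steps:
$K = 195$
$q{\left(f,R \right)} = 201$ ($q{\left(f,R \right)} = 6 + 195 = 201$)
$S = 49$ ($S = \left(-7\right)^{2} = 49$)
$m{\left(A \right)} = 12 - \frac{A^{2}}{2} + \frac{63 A}{2}$ ($m{\left(A \right)} = - \frac{\left(A^{2} - 63 A\right) - 24}{2} = - \frac{-24 + A^{2} - 63 A}{2} = 12 - \frac{A^{2}}{2} + \frac{63 A}{2}$)
$q{\left(\frac{82}{-7} - \frac{88}{-23},-82 \right)} + m{\left(S \right)} = 201 + \left(12 - \frac{49^{2}}{2} + \frac{63}{2} \cdot 49\right) = 201 + \left(12 - \frac{2401}{2} + \frac{3087}{2}\right) = 201 + 355 = 556$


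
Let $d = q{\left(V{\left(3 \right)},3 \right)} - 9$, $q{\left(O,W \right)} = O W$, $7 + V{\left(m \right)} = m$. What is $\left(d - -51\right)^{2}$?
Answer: $900$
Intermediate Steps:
$V{\left(m \right)} = -7 + m$
$d = -21$ ($d = \left(-7 + 3\right) 3 - 9 = \left(-4\right) 3 - 9 = -12 - 9 = -21$)
$\left(d - -51\right)^{2} = \left(-21 - -51\right)^{2} = \left(-21 + 51\right)^{2} = 30^{2} = 900$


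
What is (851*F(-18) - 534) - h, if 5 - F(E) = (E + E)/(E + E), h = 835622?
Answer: -832752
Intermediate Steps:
F(E) = 4 (F(E) = 5 - (E + E)/(E + E) = 5 - 2*E/(2*E) = 5 - 2*E*1/(2*E) = 5 - 1*1 = 5 - 1 = 4)
(851*F(-18) - 534) - h = (851*4 - 534) - 1*835622 = (3404 - 534) - 835622 = 2870 - 835622 = -832752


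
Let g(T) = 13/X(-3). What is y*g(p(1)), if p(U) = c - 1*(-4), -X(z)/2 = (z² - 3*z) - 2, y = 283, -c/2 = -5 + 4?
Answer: -3679/32 ≈ -114.97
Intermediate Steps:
c = 2 (c = -2*(-5 + 4) = -2*(-1) = 2)
X(z) = 4 - 2*z² + 6*z (X(z) = -2*((z² - 3*z) - 2) = -2*(-2 + z² - 3*z) = 4 - 2*z² + 6*z)
p(U) = 6 (p(U) = 2 - 1*(-4) = 2 + 4 = 6)
g(T) = -13/32 (g(T) = 13/(4 - 2*(-3)² + 6*(-3)) = 13/(4 - 2*9 - 18) = 13/(4 - 18 - 18) = 13/(-32) = 13*(-1/32) = -13/32)
y*g(p(1)) = 283*(-13/32) = -3679/32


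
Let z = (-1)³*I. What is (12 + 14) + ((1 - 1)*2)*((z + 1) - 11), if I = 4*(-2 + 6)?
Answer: 26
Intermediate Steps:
I = 16 (I = 4*4 = 16)
z = -16 (z = (-1)³*16 = -1*16 = -16)
(12 + 14) + ((1 - 1)*2)*((z + 1) - 11) = (12 + 14) + ((1 - 1)*2)*((-16 + 1) - 11) = 26 + (0*2)*(-15 - 11) = 26 + 0*(-26) = 26 + 0 = 26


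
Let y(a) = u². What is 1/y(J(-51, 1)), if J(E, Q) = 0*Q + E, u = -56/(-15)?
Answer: 225/3136 ≈ 0.071747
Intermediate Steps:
u = 56/15 (u = -56*(-1/15) = 56/15 ≈ 3.7333)
J(E, Q) = E (J(E, Q) = 0 + E = E)
y(a) = 3136/225 (y(a) = (56/15)² = 3136/225)
1/y(J(-51, 1)) = 1/(3136/225) = 225/3136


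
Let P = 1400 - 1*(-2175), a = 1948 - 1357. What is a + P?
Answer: 4166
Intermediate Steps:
a = 591
P = 3575 (P = 1400 + 2175 = 3575)
a + P = 591 + 3575 = 4166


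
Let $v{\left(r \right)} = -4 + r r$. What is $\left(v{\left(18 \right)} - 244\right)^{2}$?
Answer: $5776$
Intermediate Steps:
$v{\left(r \right)} = -4 + r^{2}$
$\left(v{\left(18 \right)} - 244\right)^{2} = \left(\left(-4 + 18^{2}\right) - 244\right)^{2} = \left(\left(-4 + 324\right) - 244\right)^{2} = \left(320 - 244\right)^{2} = 76^{2} = 5776$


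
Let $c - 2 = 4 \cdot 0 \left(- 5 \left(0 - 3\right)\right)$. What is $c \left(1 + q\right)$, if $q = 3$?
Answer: $8$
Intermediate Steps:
$c = 2$ ($c = 2 + 4 \cdot 0 \left(- 5 \left(0 - 3\right)\right) = 2 + 0 \left(\left(-5\right) \left(-3\right)\right) = 2 + 0 \cdot 15 = 2 + 0 = 2$)
$c \left(1 + q\right) = 2 \left(1 + 3\right) = 2 \cdot 4 = 8$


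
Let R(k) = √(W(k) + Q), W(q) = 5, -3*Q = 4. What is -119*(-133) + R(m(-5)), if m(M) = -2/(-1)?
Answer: 15827 + √33/3 ≈ 15829.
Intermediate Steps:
Q = -4/3 (Q = -⅓*4 = -4/3 ≈ -1.3333)
m(M) = 2 (m(M) = -2*(-1) = 2)
R(k) = √33/3 (R(k) = √(5 - 4/3) = √(11/3) = √33/3)
-119*(-133) + R(m(-5)) = -119*(-133) + √33/3 = 15827 + √33/3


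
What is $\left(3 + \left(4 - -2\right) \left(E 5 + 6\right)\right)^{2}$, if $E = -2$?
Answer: $441$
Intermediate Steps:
$\left(3 + \left(4 - -2\right) \left(E 5 + 6\right)\right)^{2} = \left(3 + \left(4 - -2\right) \left(\left(-2\right) 5 + 6\right)\right)^{2} = \left(3 + \left(4 + 2\right) \left(-10 + 6\right)\right)^{2} = \left(3 + 6 \left(-4\right)\right)^{2} = \left(3 - 24\right)^{2} = \left(-21\right)^{2} = 441$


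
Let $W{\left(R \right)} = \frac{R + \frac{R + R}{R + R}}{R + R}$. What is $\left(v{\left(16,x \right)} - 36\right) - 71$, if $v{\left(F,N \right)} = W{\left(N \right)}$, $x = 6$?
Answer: $- \frac{1277}{12} \approx -106.42$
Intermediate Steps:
$W{\left(R \right)} = \frac{1 + R}{2 R}$ ($W{\left(R \right)} = \frac{R + \frac{2 R}{2 R}}{2 R} = \left(R + 2 R \frac{1}{2 R}\right) \frac{1}{2 R} = \left(R + 1\right) \frac{1}{2 R} = \left(1 + R\right) \frac{1}{2 R} = \frac{1 + R}{2 R}$)
$v{\left(F,N \right)} = \frac{1 + N}{2 N}$
$\left(v{\left(16,x \right)} - 36\right) - 71 = \left(\frac{1 + 6}{2 \cdot 6} - 36\right) - 71 = \left(\frac{1}{2} \cdot \frac{1}{6} \cdot 7 - 36\right) - 71 = \left(\frac{7}{12} - 36\right) - 71 = - \frac{425}{12} - 71 = - \frac{1277}{12}$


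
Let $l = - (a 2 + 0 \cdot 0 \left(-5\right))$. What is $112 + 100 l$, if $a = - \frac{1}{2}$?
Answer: $212$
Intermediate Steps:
$a = - \frac{1}{2}$ ($a = \left(-1\right) \frac{1}{2} = - \frac{1}{2} \approx -0.5$)
$l = 1$ ($l = - (\left(- \frac{1}{2}\right) 2 + 0 \cdot 0 \left(-5\right)) = - (-1 + 0 \left(-5\right)) = - (-1 + 0) = \left(-1\right) \left(-1\right) = 1$)
$112 + 100 l = 112 + 100 \cdot 1 = 112 + 100 = 212$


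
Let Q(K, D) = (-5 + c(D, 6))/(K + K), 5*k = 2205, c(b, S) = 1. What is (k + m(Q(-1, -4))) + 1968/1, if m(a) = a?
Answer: 2411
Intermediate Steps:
k = 441 (k = (⅕)*2205 = 441)
Q(K, D) = -2/K (Q(K, D) = (-5 + 1)/(K + K) = -4*1/(2*K) = -2/K)
(k + m(Q(-1, -4))) + 1968/1 = (441 - 2/(-1)) + 1968/1 = (441 - 2*(-1)) + 1968*1 = (441 + 2) + 1968 = 443 + 1968 = 2411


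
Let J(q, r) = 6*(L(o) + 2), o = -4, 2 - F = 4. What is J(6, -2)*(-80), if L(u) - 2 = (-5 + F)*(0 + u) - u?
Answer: -17280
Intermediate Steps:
F = -2 (F = 2 - 1*4 = 2 - 4 = -2)
L(u) = 2 - 8*u (L(u) = 2 + ((-5 - 2)*(0 + u) - u) = 2 + (-7*u - u) = 2 - 8*u)
J(q, r) = 216 (J(q, r) = 6*((2 - 8*(-4)) + 2) = 6*((2 + 32) + 2) = 6*(34 + 2) = 6*36 = 216)
J(6, -2)*(-80) = 216*(-80) = -17280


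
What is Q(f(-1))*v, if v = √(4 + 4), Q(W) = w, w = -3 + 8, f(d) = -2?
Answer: 10*√2 ≈ 14.142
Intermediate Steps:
w = 5
Q(W) = 5
v = 2*√2 (v = √8 = 2*√2 ≈ 2.8284)
Q(f(-1))*v = 5*(2*√2) = 10*√2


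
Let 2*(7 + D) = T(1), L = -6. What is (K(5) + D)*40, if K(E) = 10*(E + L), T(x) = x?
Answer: -660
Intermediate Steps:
D = -13/2 (D = -7 + (½)*1 = -7 + ½ = -13/2 ≈ -6.5000)
K(E) = -60 + 10*E (K(E) = 10*(E - 6) = 10*(-6 + E) = -60 + 10*E)
(K(5) + D)*40 = ((-60 + 10*5) - 13/2)*40 = ((-60 + 50) - 13/2)*40 = (-10 - 13/2)*40 = -33/2*40 = -660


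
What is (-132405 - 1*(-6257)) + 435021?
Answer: 308873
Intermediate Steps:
(-132405 - 1*(-6257)) + 435021 = (-132405 + 6257) + 435021 = -126148 + 435021 = 308873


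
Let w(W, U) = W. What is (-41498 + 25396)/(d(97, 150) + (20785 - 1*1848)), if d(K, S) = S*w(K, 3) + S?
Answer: -16102/33637 ≈ -0.47870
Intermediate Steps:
d(K, S) = S + K*S (d(K, S) = S*K + S = K*S + S = S + K*S)
(-41498 + 25396)/(d(97, 150) + (20785 - 1*1848)) = (-41498 + 25396)/(150*(1 + 97) + (20785 - 1*1848)) = -16102/(150*98 + (20785 - 1848)) = -16102/(14700 + 18937) = -16102/33637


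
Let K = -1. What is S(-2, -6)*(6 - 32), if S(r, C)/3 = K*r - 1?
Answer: -78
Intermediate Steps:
S(r, C) = -3 - 3*r (S(r, C) = 3*(-r - 1) = 3*(-1 - r) = -3 - 3*r)
S(-2, -6)*(6 - 32) = (-3 - 3*(-2))*(6 - 32) = (-3 + 6)*(-26) = 3*(-26) = -78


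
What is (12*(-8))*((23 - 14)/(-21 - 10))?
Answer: 864/31 ≈ 27.871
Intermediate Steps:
(12*(-8))*((23 - 14)/(-21 - 10)) = -864/(-31) = -864*(-1)/31 = -96*(-9/31) = 864/31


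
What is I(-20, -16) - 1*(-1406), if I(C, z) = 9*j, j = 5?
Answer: 1451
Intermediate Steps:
I(C, z) = 45 (I(C, z) = 9*5 = 45)
I(-20, -16) - 1*(-1406) = 45 - 1*(-1406) = 45 + 1406 = 1451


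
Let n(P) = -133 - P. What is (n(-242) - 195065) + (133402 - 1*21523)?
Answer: -83077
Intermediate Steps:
(n(-242) - 195065) + (133402 - 1*21523) = ((-133 - 1*(-242)) - 195065) + (133402 - 1*21523) = ((-133 + 242) - 195065) + (133402 - 21523) = (109 - 195065) + 111879 = -194956 + 111879 = -83077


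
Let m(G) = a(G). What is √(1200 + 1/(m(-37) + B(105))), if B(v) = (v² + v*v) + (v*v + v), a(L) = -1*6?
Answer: √146735240486/11058 ≈ 34.641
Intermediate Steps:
a(L) = -6
m(G) = -6
B(v) = v + 3*v² (B(v) = (v² + v²) + (v² + v) = 2*v² + (v + v²) = v + 3*v²)
√(1200 + 1/(m(-37) + B(105))) = √(1200 + 1/(-6 + 105*(1 + 3*105))) = √(1200 + 1/(-6 + 105*(1 + 315))) = √(1200 + 1/(-6 + 105*316)) = √(1200 + 1/(-6 + 33180)) = √(1200 + 1/33174) = √(39808801/33174) = √146735240486/11058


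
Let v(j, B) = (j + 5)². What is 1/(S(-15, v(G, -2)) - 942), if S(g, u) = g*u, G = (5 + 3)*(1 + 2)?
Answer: -1/13557 ≈ -7.3763e-5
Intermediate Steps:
G = 24 (G = 8*3 = 24)
v(j, B) = (5 + j)²
1/(S(-15, v(G, -2)) - 942) = 1/(-15*(5 + 24)² - 942) = 1/(-15*29² - 942) = 1/(-15*841 - 942) = 1/(-12615 - 942) = 1/(-13557) = -1/13557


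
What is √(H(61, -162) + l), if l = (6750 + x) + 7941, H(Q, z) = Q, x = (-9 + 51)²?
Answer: 2*√4129 ≈ 128.51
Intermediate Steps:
x = 1764 (x = 42² = 1764)
l = 16455 (l = (6750 + 1764) + 7941 = 8514 + 7941 = 16455)
√(H(61, -162) + l) = √(61 + 16455) = √16516 = 2*√4129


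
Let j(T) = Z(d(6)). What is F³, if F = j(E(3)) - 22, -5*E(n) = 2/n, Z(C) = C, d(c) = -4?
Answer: -17576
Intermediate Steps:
E(n) = -2/(5*n)
j(T) = -4
F = -26 (F = -4 - 22 = -26)
F³ = (-26)³ = -17576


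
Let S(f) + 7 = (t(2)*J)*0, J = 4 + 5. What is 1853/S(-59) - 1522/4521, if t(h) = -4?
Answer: -8388067/31647 ≈ -265.05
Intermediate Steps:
J = 9
S(f) = -7 (S(f) = -7 - 4*9*0 = -7 - 36*0 = -7 + 0 = -7)
1853/S(-59) - 1522/4521 = 1853/(-7) - 1522/4521 = 1853*(-⅐) - 1522*1/4521 = -1853/7 - 1522/4521 = -8388067/31647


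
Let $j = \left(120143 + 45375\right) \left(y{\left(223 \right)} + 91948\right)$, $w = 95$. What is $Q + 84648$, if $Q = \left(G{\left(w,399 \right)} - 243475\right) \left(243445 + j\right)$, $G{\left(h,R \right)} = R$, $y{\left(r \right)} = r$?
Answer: $-3708416805934100$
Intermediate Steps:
$j = 15255959578$ ($j = \left(120143 + 45375\right) \left(223 + 91948\right) = 165518 \cdot 92171 = 15255959578$)
$Q = -3708416806018748$ ($Q = \left(399 - 243475\right) \left(243445 + 15255959578\right) = \left(-243076\right) 15256203023 = -3708416806018748$)
$Q + 84648 = -3708416806018748 + 84648 = -3708416805934100$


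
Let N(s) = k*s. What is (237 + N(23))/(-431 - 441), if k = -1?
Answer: -107/436 ≈ -0.24541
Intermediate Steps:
N(s) = -s
(237 + N(23))/(-431 - 441) = (237 - 1*23)/(-431 - 441) = (237 - 23)/(-872) = 214*(-1/872) = -107/436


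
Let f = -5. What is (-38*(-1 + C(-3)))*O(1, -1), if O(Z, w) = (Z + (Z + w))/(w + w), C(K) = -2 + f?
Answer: -152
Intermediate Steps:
C(K) = -7 (C(K) = -2 - 5 = -7)
O(Z, w) = (w + 2*Z)/(2*w) (O(Z, w) = (w + 2*Z)/((2*w)) = (w + 2*Z)*(1/(2*w)) = (w + 2*Z)/(2*w))
(-38*(-1 + C(-3)))*O(1, -1) = (-38*(-1 - 7))*((1 + (½)*(-1))/(-1)) = (-38*(-8))*(-(1 - ½)) = 304*(-1*½) = 304*(-½) = -152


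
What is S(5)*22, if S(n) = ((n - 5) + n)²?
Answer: 550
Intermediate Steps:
S(n) = (-5 + 2*n)² (S(n) = ((-5 + n) + n)² = (-5 + 2*n)²)
S(5)*22 = (-5 + 2*5)²*22 = (-5 + 10)²*22 = 5²*22 = 25*22 = 550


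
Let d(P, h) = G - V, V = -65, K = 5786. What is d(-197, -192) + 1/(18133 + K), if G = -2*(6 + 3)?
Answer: 1124194/23919 ≈ 47.000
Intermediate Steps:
G = -18 (G = -2*9 = -18)
d(P, h) = 47 (d(P, h) = -18 - 1*(-65) = -18 + 65 = 47)
d(-197, -192) + 1/(18133 + K) = 47 + 1/(18133 + 5786) = 47 + 1/23919 = 1124194/23919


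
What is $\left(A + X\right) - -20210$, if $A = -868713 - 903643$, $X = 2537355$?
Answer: $785209$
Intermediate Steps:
$A = -1772356$ ($A = -868713 - 903643 = -1772356$)
$\left(A + X\right) - -20210 = \left(-1772356 + 2537355\right) - -20210 = 764999 + 20210 = 785209$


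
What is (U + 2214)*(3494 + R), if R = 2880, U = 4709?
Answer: 44127202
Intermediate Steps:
(U + 2214)*(3494 + R) = (4709 + 2214)*(3494 + 2880) = 6923*6374 = 44127202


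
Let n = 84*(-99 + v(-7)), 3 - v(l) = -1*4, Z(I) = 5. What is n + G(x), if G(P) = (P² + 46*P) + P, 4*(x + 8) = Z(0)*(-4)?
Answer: -8170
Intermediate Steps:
v(l) = 7 (v(l) = 3 - (-1)*4 = 3 - 1*(-4) = 3 + 4 = 7)
n = -7728 (n = 84*(-99 + 7) = 84*(-92) = -7728)
x = -13 (x = -8 + (5*(-4))/4 = -8 + (¼)*(-20) = -8 - 5 = -13)
G(P) = P² + 47*P
n + G(x) = -7728 - 13*(47 - 13) = -7728 - 13*34 = -7728 - 442 = -8170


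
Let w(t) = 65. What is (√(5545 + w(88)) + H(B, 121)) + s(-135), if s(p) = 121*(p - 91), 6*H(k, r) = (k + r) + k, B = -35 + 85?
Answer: -163855/6 + √5610 ≈ -27234.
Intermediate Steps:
B = 50
H(k, r) = k/3 + r/6 (H(k, r) = ((k + r) + k)/6 = (r + 2*k)/6 = k/3 + r/6)
s(p) = -11011 + 121*p (s(p) = 121*(-91 + p) = -11011 + 121*p)
(√(5545 + w(88)) + H(B, 121)) + s(-135) = (√(5545 + 65) + ((⅓)*50 + (⅙)*121)) + (-11011 + 121*(-135)) = (√5610 + (50/3 + 121/6)) + (-11011 - 16335) = (√5610 + 221/6) - 27346 = (221/6 + √5610) - 27346 = -163855/6 + √5610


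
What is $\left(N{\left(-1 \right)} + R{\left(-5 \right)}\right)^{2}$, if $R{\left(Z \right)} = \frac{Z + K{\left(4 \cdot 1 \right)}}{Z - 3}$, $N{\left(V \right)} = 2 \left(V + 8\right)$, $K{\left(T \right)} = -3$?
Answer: $225$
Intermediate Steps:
$N{\left(V \right)} = 16 + 2 V$ ($N{\left(V \right)} = 2 \left(8 + V\right) = 16 + 2 V$)
$R{\left(Z \right)} = 1$ ($R{\left(Z \right)} = \frac{Z - 3}{Z - 3} = \frac{-3 + Z}{-3 + Z} = 1$)
$\left(N{\left(-1 \right)} + R{\left(-5 \right)}\right)^{2} = \left(\left(16 + 2 \left(-1\right)\right) + 1\right)^{2} = \left(\left(16 - 2\right) + 1\right)^{2} = \left(14 + 1\right)^{2} = 15^{2} = 225$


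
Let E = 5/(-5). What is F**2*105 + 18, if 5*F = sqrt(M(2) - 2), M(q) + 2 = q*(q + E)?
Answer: 48/5 ≈ 9.6000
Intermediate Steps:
E = -1 (E = 5*(-1/5) = -1)
M(q) = -2 + q*(-1 + q) (M(q) = -2 + q*(q - 1) = -2 + q*(-1 + q))
F = I*sqrt(2)/5 (F = sqrt((-2 + 2**2 - 1*2) - 2)/5 = sqrt((-2 + 4 - 2) - 2)/5 = sqrt(0 - 2)/5 = sqrt(-2)/5 = (I*sqrt(2))/5 = I*sqrt(2)/5 ≈ 0.28284*I)
F**2*105 + 18 = (I*sqrt(2)/5)**2*105 + 18 = -2/25*105 + 18 = -42/5 + 18 = 48/5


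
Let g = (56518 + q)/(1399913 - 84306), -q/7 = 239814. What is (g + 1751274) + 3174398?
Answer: 6480246940724/1315607 ≈ 4.9257e+6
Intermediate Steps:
q = -1678698 (q = -7*239814 = -1678698)
g = -1622180/1315607 (g = (56518 - 1678698)/(1399913 - 84306) = -1622180/1315607 ≈ -1.2330)
(g + 1751274) + 3174398 = (-1622180/1315607 + 1751274) + 3174398 = 2303986711138/1315607 + 3174398 = 6480246940724/1315607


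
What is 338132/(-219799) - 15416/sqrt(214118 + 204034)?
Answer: -338132/219799 - 3854*sqrt(104538)/52269 ≈ -25.378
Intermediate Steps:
338132/(-219799) - 15416/sqrt(214118 + 204034) = 338132*(-1/219799) - 15416*sqrt(104538)/209076 = -338132/219799 - 15416*sqrt(104538)/209076 = -338132/219799 - 3854*sqrt(104538)/52269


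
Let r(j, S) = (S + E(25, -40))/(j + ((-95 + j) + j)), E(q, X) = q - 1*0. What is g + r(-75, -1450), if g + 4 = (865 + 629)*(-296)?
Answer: -28302307/64 ≈ -4.4222e+5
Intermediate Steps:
E(q, X) = q (E(q, X) = q + 0 = q)
g = -442228 (g = -4 + (865 + 629)*(-296) = -4 + 1494*(-296) = -4 - 442224 = -442228)
r(j, S) = (25 + S)/(-95 + 3*j) (r(j, S) = (S + 25)/(j + ((-95 + j) + j)) = (25 + S)/(j + (-95 + 2*j)) = (25 + S)/(-95 + 3*j))
g + r(-75, -1450) = -442228 + (25 - 1450)/(-95 + 3*(-75)) = -442228 - 1425/(-95 - 225) = -442228 - 1425/(-320) = -442228 - 1/320*(-1425) = -442228 + 285/64 = -28302307/64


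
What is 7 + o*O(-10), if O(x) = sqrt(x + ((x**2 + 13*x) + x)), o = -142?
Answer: 7 - 710*I*sqrt(2) ≈ 7.0 - 1004.1*I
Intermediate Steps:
O(x) = sqrt(x**2 + 15*x) (O(x) = sqrt(x + (x**2 + 14*x)) = sqrt(x**2 + 15*x))
7 + o*O(-10) = 7 - 142*I*sqrt(10)*sqrt(15 - 10) = 7 - 142*5*I*sqrt(2) = 7 - 710*I*sqrt(2)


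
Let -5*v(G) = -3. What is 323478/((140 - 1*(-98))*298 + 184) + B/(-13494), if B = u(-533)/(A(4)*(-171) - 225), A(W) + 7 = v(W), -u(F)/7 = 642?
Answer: 225908399221/49655747466 ≈ 4.5495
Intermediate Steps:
v(G) = 3/5 (v(G) = -1/5*(-3) = 3/5)
u(F) = -4494 (u(F) = -7*642 = -4494)
A(W) = -32/5 (A(W) = -7 + 3/5 = -32/5)
B = -1070/207 (B = -4494/(-32/5*(-171) - 225) = -4494/(5472/5 - 225) = -4494/4347/5 = -4494*5/4347 = -1070/207 ≈ -5.1691)
323478/((140 - 1*(-98))*298 + 184) + B/(-13494) = 323478/((140 - 1*(-98))*298 + 184) - 1070/207/(-13494) = 323478/((140 + 98)*298 + 184) - 1070/207*(-1/13494) = 323478/(238*298 + 184) + 535/1396629 = 323478/(70924 + 184) + 535/1396629 = 323478/71108 + 535/1396629 = 323478*(1/71108) + 535/1396629 = 161739/35554 + 535/1396629 = 225908399221/49655747466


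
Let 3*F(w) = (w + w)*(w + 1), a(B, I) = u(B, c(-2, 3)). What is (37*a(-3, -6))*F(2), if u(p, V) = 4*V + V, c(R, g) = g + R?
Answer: 740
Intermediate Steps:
c(R, g) = R + g
u(p, V) = 5*V
a(B, I) = 5 (a(B, I) = 5*(-2 + 3) = 5*1 = 5)
F(w) = 2*w*(1 + w)/3 (F(w) = ((w + w)*(w + 1))/3 = ((2*w)*(1 + w))/3 = (2*w*(1 + w))/3 = 2*w*(1 + w)/3)
(37*a(-3, -6))*F(2) = (37*5)*((⅔)*2*(1 + 2)) = 185*((⅔)*2*3) = 185*4 = 740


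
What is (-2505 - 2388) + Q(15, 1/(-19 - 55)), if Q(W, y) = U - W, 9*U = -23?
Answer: -44195/9 ≈ -4910.6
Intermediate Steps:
U = -23/9 (U = (⅑)*(-23) = -23/9 ≈ -2.5556)
Q(W, y) = -23/9 - W
(-2505 - 2388) + Q(15, 1/(-19 - 55)) = (-2505 - 2388) + (-23/9 - 1*15) = -4893 + (-23/9 - 15) = -4893 - 158/9 = -44195/9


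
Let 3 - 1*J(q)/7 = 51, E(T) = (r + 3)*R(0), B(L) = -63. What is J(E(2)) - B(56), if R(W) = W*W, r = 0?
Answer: -273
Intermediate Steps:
R(W) = W²
E(T) = 0 (E(T) = (0 + 3)*0² = 3*0 = 0)
J(q) = -336 (J(q) = 21 - 7*51 = 21 - 357 = -336)
J(E(2)) - B(56) = -336 - 1*(-63) = -336 + 63 = -273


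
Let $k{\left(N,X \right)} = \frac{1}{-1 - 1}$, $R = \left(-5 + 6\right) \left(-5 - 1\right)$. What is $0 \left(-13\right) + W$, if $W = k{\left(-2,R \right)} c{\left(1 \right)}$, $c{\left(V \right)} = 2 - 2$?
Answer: $0$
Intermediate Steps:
$c{\left(V \right)} = 0$
$R = -6$ ($R = 1 \left(-6\right) = -6$)
$k{\left(N,X \right)} = - \frac{1}{2}$ ($k{\left(N,X \right)} = \frac{1}{-2} = - \frac{1}{2}$)
$W = 0$ ($W = \left(- \frac{1}{2}\right) 0 = 0$)
$0 \left(-13\right) + W = 0 \left(-13\right) + 0 = 0 + 0 = 0$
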